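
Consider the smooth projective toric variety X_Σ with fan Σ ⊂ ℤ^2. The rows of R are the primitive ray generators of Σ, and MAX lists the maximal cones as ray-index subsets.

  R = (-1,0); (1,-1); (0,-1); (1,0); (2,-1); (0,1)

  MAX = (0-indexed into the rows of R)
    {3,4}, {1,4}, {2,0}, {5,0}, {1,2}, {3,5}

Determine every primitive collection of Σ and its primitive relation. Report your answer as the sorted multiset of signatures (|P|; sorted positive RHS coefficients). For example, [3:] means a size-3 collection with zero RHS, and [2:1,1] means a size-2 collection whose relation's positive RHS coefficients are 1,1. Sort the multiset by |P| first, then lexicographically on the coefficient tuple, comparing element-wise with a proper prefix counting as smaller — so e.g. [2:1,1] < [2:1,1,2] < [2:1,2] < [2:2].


Minimal non-faces — 9 found among 6 rays, 6 max cones:

  {0,3}:  v_{0} + v_{3} = 0 — sig = [2:]
  {2,5}:  v_{2} + v_{5} = 0 — sig = [2:]
  {0,1}:  v_{0} + v_{1} = v_{2} — sig = [2:1]
  {0,4}:  v_{0} + v_{4} = v_{1} — sig = [2:1]
  {1,3}:  v_{1} + v_{3} = v_{4} — sig = [2:1]
  {1,5}:  v_{1} + v_{5} = v_{3} — sig = [2:1]
  {2,3}:  v_{2} + v_{3} = v_{1} — sig = [2:1]
  {2,4}:  v_{2} + v_{4} = 2·v_{1} — sig = [2:2]
  {4,5}:  v_{4} + v_{5} = 2·v_{3} — sig = [2:2]

Sorted signature multiset PRS(X):
    [2:]
    [2:]
    [2:1]
    [2:1]
    [2:1]
    [2:1]
    [2:1]
    [2:2]
    [2:2]


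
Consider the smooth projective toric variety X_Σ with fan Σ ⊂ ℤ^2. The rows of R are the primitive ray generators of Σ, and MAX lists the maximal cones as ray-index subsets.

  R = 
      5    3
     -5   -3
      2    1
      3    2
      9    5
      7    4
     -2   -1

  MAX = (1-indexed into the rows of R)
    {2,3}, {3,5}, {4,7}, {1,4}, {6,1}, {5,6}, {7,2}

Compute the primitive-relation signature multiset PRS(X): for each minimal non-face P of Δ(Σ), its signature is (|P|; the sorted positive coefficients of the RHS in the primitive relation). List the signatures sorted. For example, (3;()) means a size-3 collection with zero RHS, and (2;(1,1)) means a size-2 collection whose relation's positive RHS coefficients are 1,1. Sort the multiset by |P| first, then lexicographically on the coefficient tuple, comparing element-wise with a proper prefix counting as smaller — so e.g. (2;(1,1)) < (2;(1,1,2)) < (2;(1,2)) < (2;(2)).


14 collections generate NE(X_Σ); each relation:

  {1,2}:  v_{1} + v_{2} = 0 ; sig = (2;())
  {3,7}:  v_{3} + v_{7} = 0 ; sig = (2;())
  {1,3}:  v_{1} + v_{3} = v_{6} ; sig = (2;(1))
  {1,7}:  v_{1} + v_{7} = v_{4} ; sig = (2;(1))
  {2,4}:  v_{2} + v_{4} = v_{7} ; sig = (2;(1))
  {2,6}:  v_{2} + v_{6} = v_{3} ; sig = (2;(1))
  {3,4}:  v_{3} + v_{4} = v_{1} ; sig = (2;(1))
  {3,6}:  v_{3} + v_{6} = v_{5} ; sig = (2;(1))
  {5,7}:  v_{5} + v_{7} = v_{6} ; sig = (2;(1))
  {6,7}:  v_{6} + v_{7} = v_{1} ; sig = (2;(1))
  {4,5}:  v_{4} + v_{5} = v_{1} + v_{6} ; sig = (2;(1,1))
  {1,5}:  v_{1} + v_{5} = 2·v_{6} ; sig = (2;(2))
  {2,5}:  v_{2} + v_{5} = 2·v_{3} ; sig = (2;(2))
  {4,6}:  v_{4} + v_{6} = 2·v_{1} ; sig = (2;(2))

so the primitive-relation signature multiset is
    |P|=2: 14 collections, coeffs (), (), (1), (1), (1), (1), (1), (1), (1), (1), (1,1), (2), (2), (2)


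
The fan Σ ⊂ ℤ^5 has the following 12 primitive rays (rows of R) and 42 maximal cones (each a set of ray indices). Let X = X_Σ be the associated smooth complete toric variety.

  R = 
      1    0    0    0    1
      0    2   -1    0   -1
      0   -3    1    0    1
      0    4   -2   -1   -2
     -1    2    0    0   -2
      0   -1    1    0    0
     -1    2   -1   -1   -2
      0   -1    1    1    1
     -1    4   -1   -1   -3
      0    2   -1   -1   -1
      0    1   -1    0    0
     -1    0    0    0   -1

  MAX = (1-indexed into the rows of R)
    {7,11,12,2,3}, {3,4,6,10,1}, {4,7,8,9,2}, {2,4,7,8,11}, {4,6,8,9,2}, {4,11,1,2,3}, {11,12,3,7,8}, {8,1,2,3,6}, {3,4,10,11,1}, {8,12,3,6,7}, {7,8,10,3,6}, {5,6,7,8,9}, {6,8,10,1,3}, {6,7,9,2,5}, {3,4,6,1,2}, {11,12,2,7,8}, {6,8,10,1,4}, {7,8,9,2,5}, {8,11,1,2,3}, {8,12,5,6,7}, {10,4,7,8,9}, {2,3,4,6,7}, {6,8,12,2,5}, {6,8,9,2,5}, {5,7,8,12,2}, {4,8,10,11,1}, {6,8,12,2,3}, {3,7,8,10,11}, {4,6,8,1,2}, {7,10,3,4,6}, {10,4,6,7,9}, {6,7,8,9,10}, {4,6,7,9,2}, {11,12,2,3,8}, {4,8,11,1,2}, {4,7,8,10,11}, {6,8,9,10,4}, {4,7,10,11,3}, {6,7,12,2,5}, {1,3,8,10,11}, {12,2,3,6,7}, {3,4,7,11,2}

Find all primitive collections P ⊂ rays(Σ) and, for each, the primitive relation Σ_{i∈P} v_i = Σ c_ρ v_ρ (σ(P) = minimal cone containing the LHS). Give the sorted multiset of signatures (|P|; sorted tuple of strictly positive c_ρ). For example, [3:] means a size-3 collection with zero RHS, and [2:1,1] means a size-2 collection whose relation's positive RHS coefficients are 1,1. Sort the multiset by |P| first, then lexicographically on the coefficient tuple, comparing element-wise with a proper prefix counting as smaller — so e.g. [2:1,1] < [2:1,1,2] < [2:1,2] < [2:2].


Primitive collections (19):

  P={1,12}:  v_{1} + v_{12} = 0  ⇒ sig = [2:]
  P={6,11}:  v_{6} + v_{11} = 0  ⇒ sig = [2:]
  P={1,7}:  v_{1} + v_{7} = v_{10}  ⇒ sig = [2:1]
  P={2,10}:  v_{2} + v_{10} = v_{4}  ⇒ sig = [2:1]
  P={5,10}:  v_{5} + v_{10} = v_{9}  ⇒ sig = [2:1]
  P={10,12}:  v_{10} + v_{12} = v_{7}  ⇒ sig = [2:1]
  P={3,5}:  v_{3} + v_{5} = v_{6} + v_{12}  ⇒ sig = [2:1,1]
  P={3,9}:  v_{3} + v_{9} = v_{6} + v_{7}  ⇒ sig = [2:1,1]
  P={4,5}:  v_{4} + v_{5} = v_{2} + v_{9}  ⇒ sig = [2:1,1]
  P={4,12}:  v_{4} + v_{12} = v_{2} + v_{7}  ⇒ sig = [2:1,1]
  P={9,12}:  v_{9} + v_{12} = v_{5} + v_{7}  ⇒ sig = [2:1,1]
  P={1,5}:  v_{1} + v_{5} = v_{4} + v_{6} + v_{8}  ⇒ sig = [2:1,1,1]
  P={5,11}:  v_{5} + v_{11} = v_{2} + v_{7} + v_{8}  ⇒ sig = [2:1,1,1]
  P={9,11}:  v_{9} + v_{11} = v_{4} + v_{7} + v_{8}  ⇒ sig = [2:1,1,1]
  P={1,9}:  v_{1} + v_{9} = v_{4} + v_{6} + v_{8} + v_{10}  ⇒ sig = [2:1,1,1,1]
  P={3,4,8}:  v_{3} + v_{4} + v_{8} = 0  ⇒ sig = [3:]
  P={2,3,7,8}:  v_{2} + v_{3} + v_{7} + v_{8} = v_{12}  ⇒ sig = [4:1]
  P={2,6,7,8}:  v_{2} + v_{6} + v_{7} + v_{8} = v_{5}  ⇒ sig = [4:1]
  P={4,6,7,8}:  v_{4} + v_{6} + v_{7} + v_{8} = v_{9}  ⇒ sig = [4:1]

Hence PRS(X_Σ) =
[[2:], [2:], [2:1], [2:1], [2:1], [2:1], [2:1,1], [2:1,1], [2:1,1], [2:1,1], [2:1,1], [2:1,1,1], [2:1,1,1], [2:1,1,1], [2:1,1,1,1], [3:], [4:1], [4:1], [4:1]]


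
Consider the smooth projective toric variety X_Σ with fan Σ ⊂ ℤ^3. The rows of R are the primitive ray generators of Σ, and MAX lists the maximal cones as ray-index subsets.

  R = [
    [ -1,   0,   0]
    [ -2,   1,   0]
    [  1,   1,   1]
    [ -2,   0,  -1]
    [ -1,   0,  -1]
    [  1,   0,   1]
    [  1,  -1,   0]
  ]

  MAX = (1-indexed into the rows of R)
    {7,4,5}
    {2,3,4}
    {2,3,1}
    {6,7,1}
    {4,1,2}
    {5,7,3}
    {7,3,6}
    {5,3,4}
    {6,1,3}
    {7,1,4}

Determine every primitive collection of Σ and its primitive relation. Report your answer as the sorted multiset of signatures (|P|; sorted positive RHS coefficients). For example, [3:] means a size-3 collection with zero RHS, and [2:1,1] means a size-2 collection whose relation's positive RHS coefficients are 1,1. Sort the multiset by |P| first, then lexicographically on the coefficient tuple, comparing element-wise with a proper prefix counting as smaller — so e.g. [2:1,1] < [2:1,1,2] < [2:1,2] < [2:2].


9 collections generate NE(X_Σ); each relation:

  {5,6}:  v_{5} + v_{6} = 0  →  sig = [2:]
  {1,5}:  v_{1} + v_{5} = v_{4}  →  sig = [2:1]
  {2,7}:  v_{2} + v_{7} = v_{1}  →  sig = [2:1]
  {4,6}:  v_{4} + v_{6} = v_{1}  →  sig = [2:1]
  {2,5}:  v_{2} + v_{5} = v_{3} + 2·v_{4}  →  sig = [2:1,2]
  {2,6}:  v_{2} + v_{6} = 2·v_{1} + v_{3}  →  sig = [2:1,2]
  {3,4,7}:  v_{3} + v_{4} + v_{7} = 0  →  sig = [3:]
  {1,3,4}:  v_{1} + v_{3} + v_{4} = v_{2}  →  sig = [3:1]
  {1,3,7}:  v_{1} + v_{3} + v_{7} = v_{6}  →  sig = [3:1]

Hence PRS(X_Σ) =
    [2:]
    [2:1]
    [2:1]
    [2:1]
    [2:1,2]
    [2:1,2]
    [3:]
    [3:1]
    [3:1]


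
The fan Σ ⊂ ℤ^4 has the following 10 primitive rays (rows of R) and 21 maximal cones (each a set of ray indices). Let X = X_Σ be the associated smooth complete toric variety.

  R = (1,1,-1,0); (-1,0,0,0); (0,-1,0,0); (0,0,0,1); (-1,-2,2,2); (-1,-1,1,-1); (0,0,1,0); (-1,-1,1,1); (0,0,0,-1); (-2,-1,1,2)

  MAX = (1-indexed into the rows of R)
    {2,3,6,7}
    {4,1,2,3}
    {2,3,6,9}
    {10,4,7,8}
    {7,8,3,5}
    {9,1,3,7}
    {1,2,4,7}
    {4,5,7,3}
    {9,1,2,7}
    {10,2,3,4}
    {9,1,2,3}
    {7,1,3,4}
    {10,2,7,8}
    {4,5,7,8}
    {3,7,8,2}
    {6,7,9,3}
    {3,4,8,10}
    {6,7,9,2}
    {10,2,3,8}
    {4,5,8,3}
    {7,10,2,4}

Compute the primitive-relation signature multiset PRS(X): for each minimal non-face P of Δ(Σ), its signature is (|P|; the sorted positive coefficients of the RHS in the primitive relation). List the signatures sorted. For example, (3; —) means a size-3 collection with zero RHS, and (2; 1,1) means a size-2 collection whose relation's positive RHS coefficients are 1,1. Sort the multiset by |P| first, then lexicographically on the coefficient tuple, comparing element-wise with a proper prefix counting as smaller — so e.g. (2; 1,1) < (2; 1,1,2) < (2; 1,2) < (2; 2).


Σ has 20 primitive collections:

  P={4,9}:  v_{4} + v_{9} = 0  so sig = (2; —)
  P={1,6}:  v_{1} + v_{6} = v_{9}  so sig = (2; 1)
  P={1,8}:  v_{1} + v_{8} = v_{4}  so sig = (2; 1)
  P={9,10}:  v_{9} + v_{10} = v_{2} + v_{8}  so sig = (2; 1,1)
  P={4,6}:  v_{4} + v_{6} = v_{2} + v_{3} + v_{7}  so sig = (2; 1,1,1)
  P={5,9}:  v_{5} + v_{9} = v_{3} + v_{7} + v_{8}  so sig = (2; 1,1,1)
  P={8,9}:  v_{8} + v_{9} = v_{2} + v_{3} + v_{7}  so sig = (2; 1,1,1)
  P={6,10}:  v_{6} + v_{10} = 2·v_{2} + v_{3} + v_{7} + v_{8}  so sig = (2; 1,1,1,2)
  P={1,5}:  v_{1} + v_{5} = v_{3} + 2·v_{4} + v_{7}  so sig = (2; 1,1,2)
  P={5,6}:  v_{5} + v_{6} = v_{2} + 2·v_{3} + 2·v_{7} + v_{8}  so sig = (2; 1,1,2,2)
  P={1,10}:  v_{1} + v_{10} = v_{2} + 2·v_{4}  so sig = (2; 1,2)
  P={5,10}:  v_{5} + v_{10} = v_{4} + 3·v_{8}  so sig = (2; 1,3)
  P={2,5}:  v_{2} + v_{5} = 2·v_{8}  so sig = (2; 2)
  P={6,8}:  v_{6} + v_{8} = 2·v_{2} + 2·v_{3} + 2·v_{7}  so sig = (2; 2,2,2)
  P={2,4,8}:  v_{2} + v_{4} + v_{8} = v_{10}  so sig = (3; 1)
  P={3,7,10}:  v_{3} + v_{7} + v_{10} = 2·v_{8}  so sig = (3; 2)
  P={1,2,3,7}:  v_{1} + v_{2} + v_{3} + v_{7} = 0  so sig = (4; —)
  P={2,3,4,7}:  v_{2} + v_{3} + v_{4} + v_{7} = v_{8}  so sig = (4; 1)
  P={2,3,7,9}:  v_{2} + v_{3} + v_{7} + v_{9} = v_{6}  so sig = (4; 1)
  P={3,4,7,8}:  v_{3} + v_{4} + v_{7} + v_{8} = v_{5}  so sig = (4; 1)

so the primitive-relation signature multiset is
{ (2; —),  (2; 1) ×2,  (2; 1,1),  (2; 1,1,1) ×3,  (2; 1,1,1,2),  (2; 1,1,2),  (2; 1,1,2,2),  (2; 1,2),  (2; 1,3),  (2; 2),  (2; 2,2,2),  (3; 1),  (3; 2),  (4; —),  (4; 1) ×3 }


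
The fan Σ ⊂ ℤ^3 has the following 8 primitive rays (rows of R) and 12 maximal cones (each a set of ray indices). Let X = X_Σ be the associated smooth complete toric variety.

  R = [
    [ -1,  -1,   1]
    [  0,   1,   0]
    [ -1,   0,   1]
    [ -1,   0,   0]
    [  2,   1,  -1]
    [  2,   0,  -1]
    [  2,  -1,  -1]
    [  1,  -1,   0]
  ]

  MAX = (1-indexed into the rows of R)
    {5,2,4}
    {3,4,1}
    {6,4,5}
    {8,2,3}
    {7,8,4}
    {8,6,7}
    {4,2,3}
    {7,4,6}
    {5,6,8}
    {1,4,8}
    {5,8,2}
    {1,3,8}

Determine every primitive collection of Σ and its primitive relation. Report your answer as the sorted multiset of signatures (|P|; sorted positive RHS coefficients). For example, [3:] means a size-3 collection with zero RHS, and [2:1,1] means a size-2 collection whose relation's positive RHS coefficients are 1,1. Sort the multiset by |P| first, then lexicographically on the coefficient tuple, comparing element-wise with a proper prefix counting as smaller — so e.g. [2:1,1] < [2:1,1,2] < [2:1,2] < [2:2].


The 14 primitive collections of Σ (r=8, n=3):

  P = {1,2}:  v_{1} + v_{2} = v_{3}  ⇒ sig = [2:1]
  P = {1,6}:  v_{1} + v_{6} = v_{8}  ⇒ sig = [2:1]
  P = {2,6}:  v_{2} + v_{6} = v_{5}  ⇒ sig = [2:1]
  P = {2,7}:  v_{2} + v_{7} = v_{6}  ⇒ sig = [2:1]
  P = {3,7}:  v_{3} + v_{7} = v_{8}  ⇒ sig = [2:1]
  P = {1,5}:  v_{1} + v_{5} = v_{2} + v_{8}  ⇒ sig = [2:1,1]
  P = {3,6}:  v_{3} + v_{6} = v_{2} + v_{8}  ⇒ sig = [2:1,1]
  P = {1,7}:  v_{1} + v_{7} = v_{4} + 2·v_{8}  ⇒ sig = [2:1,2]
  P = {3,5}:  v_{3} + v_{5} = 2·v_{2} + v_{8}  ⇒ sig = [2:1,2]
  P = {5,7}:  v_{5} + v_{7} = 2·v_{6}  ⇒ sig = [2:2]
  P = {2,4,8}:  v_{2} + v_{4} + v_{8} = 0  ⇒ sig = [3:]
  P = {3,4,8}:  v_{3} + v_{4} + v_{8} = v_{1}  ⇒ sig = [3:1]
  P = {4,5,8}:  v_{4} + v_{5} + v_{8} = v_{6}  ⇒ sig = [3:1]
  P = {4,6,8}:  v_{4} + v_{6} + v_{8} = v_{7}  ⇒ sig = [3:1]

Sorted signature multiset PRS(X):
{ [2:1] ×5,  [2:1,1] ×2,  [2:1,2] ×2,  [2:2],  [3:],  [3:1] ×3 }


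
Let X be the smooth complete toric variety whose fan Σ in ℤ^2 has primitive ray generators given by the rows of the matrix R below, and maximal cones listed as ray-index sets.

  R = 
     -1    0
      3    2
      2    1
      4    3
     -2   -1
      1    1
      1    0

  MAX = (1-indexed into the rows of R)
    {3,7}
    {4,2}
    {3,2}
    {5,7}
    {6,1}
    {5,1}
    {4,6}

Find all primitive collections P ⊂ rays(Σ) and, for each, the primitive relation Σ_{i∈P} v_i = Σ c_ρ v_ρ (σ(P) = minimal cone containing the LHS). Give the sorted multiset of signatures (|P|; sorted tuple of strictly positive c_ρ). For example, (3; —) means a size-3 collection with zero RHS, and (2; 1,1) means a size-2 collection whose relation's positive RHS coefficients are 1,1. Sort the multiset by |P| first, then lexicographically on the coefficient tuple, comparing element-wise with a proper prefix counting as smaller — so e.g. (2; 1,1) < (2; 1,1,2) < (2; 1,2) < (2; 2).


14 collections generate NE(X_Σ); each relation:

  P={1,7}:  v_{1} + v_{7} = 0  →  sig = (2; —)
  P={3,5}:  v_{3} + v_{5} = 0  →  sig = (2; —)
  P={1,3}:  v_{1} + v_{3} = v_{6}  →  sig = (2; 1)
  P={2,5}:  v_{2} + v_{5} = v_{6}  →  sig = (2; 1)
  P={2,6}:  v_{2} + v_{6} = v_{4}  →  sig = (2; 1)
  P={3,6}:  v_{3} + v_{6} = v_{2}  →  sig = (2; 1)
  P={5,6}:  v_{5} + v_{6} = v_{1}  →  sig = (2; 1)
  P={6,7}:  v_{6} + v_{7} = v_{3}  →  sig = (2; 1)
  P={4,7}:  v_{4} + v_{7} = v_{2} + v_{3}  →  sig = (2; 1,1)
  P={1,2}:  v_{1} + v_{2} = 2·v_{6}  →  sig = (2; 2)
  P={2,7}:  v_{2} + v_{7} = 2·v_{3}  →  sig = (2; 2)
  P={3,4}:  v_{3} + v_{4} = 2·v_{2}  →  sig = (2; 2)
  P={4,5}:  v_{4} + v_{5} = 2·v_{6}  →  sig = (2; 2)
  P={1,4}:  v_{1} + v_{4} = 3·v_{6}  →  sig = (2; 3)

so the primitive-relation signature multiset is
    (2; —)
    (2; —)
    (2; 1)
    (2; 1)
    (2; 1)
    (2; 1)
    (2; 1)
    (2; 1)
    (2; 1,1)
    (2; 2)
    (2; 2)
    (2; 2)
    (2; 2)
    (2; 3)


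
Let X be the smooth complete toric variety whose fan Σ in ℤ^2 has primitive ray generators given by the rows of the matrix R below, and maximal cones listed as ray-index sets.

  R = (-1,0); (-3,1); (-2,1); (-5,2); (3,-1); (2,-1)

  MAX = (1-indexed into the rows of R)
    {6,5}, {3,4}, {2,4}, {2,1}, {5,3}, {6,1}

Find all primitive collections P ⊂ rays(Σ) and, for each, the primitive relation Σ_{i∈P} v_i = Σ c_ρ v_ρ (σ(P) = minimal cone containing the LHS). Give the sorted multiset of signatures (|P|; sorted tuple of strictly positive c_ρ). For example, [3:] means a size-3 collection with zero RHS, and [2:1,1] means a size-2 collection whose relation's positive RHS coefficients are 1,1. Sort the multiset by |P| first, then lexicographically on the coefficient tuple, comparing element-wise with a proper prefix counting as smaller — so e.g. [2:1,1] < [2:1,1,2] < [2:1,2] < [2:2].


9 minimal non-faces of Δ(Σ) (on 6 rays):

  {2,5}:  v_{2} + v_{5} = 0  →  sig = [2:]
  {3,6}:  v_{3} + v_{6} = 0  →  sig = [2:]
  {1,3}:  v_{1} + v_{3} = v_{2}  →  sig = [2:1]
  {1,5}:  v_{1} + v_{5} = v_{6}  →  sig = [2:1]
  {2,3}:  v_{2} + v_{3} = v_{4}  →  sig = [2:1]
  {2,6}:  v_{2} + v_{6} = v_{1}  →  sig = [2:1]
  {4,5}:  v_{4} + v_{5} = v_{3}  →  sig = [2:1]
  {4,6}:  v_{4} + v_{6} = v_{2}  →  sig = [2:1]
  {1,4}:  v_{1} + v_{4} = 2·v_{2}  →  sig = [2:2]

so the primitive-relation signature multiset is
[[2:], [2:], [2:1], [2:1], [2:1], [2:1], [2:1], [2:1], [2:2]]


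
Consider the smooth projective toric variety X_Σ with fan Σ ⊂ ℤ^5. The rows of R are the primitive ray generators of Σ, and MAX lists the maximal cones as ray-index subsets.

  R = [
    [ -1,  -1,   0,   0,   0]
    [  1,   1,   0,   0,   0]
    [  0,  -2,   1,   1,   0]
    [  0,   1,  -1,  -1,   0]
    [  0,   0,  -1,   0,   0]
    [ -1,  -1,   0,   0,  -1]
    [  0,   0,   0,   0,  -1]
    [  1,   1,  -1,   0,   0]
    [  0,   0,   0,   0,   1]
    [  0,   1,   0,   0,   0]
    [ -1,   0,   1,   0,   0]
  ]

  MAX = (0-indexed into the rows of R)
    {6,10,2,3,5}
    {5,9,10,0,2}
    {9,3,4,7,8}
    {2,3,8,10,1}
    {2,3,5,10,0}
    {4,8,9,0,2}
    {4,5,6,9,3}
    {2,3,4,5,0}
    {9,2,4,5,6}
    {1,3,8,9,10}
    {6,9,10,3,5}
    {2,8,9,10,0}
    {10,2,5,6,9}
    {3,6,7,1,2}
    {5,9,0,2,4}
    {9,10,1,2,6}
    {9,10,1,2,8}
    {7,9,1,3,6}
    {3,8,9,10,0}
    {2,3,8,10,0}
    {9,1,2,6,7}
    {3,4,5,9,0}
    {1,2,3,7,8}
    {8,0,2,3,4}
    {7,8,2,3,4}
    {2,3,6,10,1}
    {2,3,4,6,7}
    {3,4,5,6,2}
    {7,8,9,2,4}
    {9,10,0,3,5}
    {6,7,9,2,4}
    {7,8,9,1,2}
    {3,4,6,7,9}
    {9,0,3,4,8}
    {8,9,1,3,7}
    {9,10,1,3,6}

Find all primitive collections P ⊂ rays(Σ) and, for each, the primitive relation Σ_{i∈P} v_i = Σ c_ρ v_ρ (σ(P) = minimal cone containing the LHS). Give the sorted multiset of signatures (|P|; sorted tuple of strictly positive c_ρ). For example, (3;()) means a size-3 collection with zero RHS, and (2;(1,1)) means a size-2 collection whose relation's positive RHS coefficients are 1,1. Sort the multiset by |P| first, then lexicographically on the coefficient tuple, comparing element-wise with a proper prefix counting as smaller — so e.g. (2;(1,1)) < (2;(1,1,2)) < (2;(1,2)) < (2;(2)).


|primitive collections| = 11. Relations:

  {0,1}:  v_{0} + v_{1} = 0  ⇒ sig = (2;())
  {6,8}:  v_{6} + v_{8} = 0  ⇒ sig = (2;())
  {0,6}:  v_{0} + v_{6} = v_{5}  ⇒ sig = (2;(1))
  {0,7}:  v_{0} + v_{7} = v_{4}  ⇒ sig = (2;(1))
  {1,4}:  v_{1} + v_{4} = v_{7}  ⇒ sig = (2;(1))
  {1,5}:  v_{1} + v_{5} = v_{6}  ⇒ sig = (2;(1))
  {5,8}:  v_{5} + v_{8} = v_{0}  ⇒ sig = (2;(1))
  {7,10}:  v_{7} + v_{10} = v_{9}  ⇒ sig = (2;(1))
  {4,10}:  v_{4} + v_{10} = v_{0} + v_{9}  ⇒ sig = (2;(1,1))
  {5,7}:  v_{5} + v_{7} = v_{4} + v_{6}  ⇒ sig = (2;(1,1))
  {2,3,9}:  v_{2} + v_{3} + v_{9} = 0  ⇒ sig = (3;())

Sorted signature multiset PRS(X):
[(2;()), (2;()), (2;(1)), (2;(1)), (2;(1)), (2;(1)), (2;(1)), (2;(1)), (2;(1,1)), (2;(1,1)), (3;())]


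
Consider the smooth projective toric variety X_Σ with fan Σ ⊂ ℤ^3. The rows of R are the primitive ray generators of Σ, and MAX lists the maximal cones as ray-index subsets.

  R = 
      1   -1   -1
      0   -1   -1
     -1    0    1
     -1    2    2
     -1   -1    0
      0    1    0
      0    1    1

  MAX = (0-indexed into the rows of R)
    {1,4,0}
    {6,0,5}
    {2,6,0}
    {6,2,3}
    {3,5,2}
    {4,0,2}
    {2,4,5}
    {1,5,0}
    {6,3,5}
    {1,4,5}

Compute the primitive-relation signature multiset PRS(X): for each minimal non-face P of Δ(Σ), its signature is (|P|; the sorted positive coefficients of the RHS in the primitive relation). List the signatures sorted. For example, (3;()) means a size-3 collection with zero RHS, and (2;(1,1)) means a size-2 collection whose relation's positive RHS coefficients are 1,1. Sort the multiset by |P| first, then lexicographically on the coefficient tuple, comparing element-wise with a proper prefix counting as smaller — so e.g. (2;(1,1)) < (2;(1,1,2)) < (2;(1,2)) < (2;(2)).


|primitive collections| = 9. Relations:

  {1,6}:  v_{1} + v_{6} = 0 — sig = (2;())
  {0,3}:  v_{0} + v_{3} = v_{6} — sig = (2;(1))
  {1,2}:  v_{1} + v_{2} = v_{4} — sig = (2;(1))
  {4,6}:  v_{4} + v_{6} = v_{2} — sig = (2;(1))
  {1,3}:  v_{1} + v_{3} = v_{2} + v_{5} — sig = (2;(1,1))
  {3,4}:  v_{3} + v_{4} = 2·v_{2} + v_{5} — sig = (2;(1,2))
  {0,2,5}:  v_{0} + v_{2} + v_{5} = 0 — sig = (3;())
  {0,4,5}:  v_{0} + v_{4} + v_{5} = v_{1} — sig = (3;(1))
  {2,5,6}:  v_{2} + v_{5} + v_{6} = v_{3} — sig = (3;(1))

Sorted signature multiset PRS(X):
{ (2;()),  (2;(1)) ×3,  (2;(1,1)),  (2;(1,2)),  (3;()),  (3;(1)) ×2 }


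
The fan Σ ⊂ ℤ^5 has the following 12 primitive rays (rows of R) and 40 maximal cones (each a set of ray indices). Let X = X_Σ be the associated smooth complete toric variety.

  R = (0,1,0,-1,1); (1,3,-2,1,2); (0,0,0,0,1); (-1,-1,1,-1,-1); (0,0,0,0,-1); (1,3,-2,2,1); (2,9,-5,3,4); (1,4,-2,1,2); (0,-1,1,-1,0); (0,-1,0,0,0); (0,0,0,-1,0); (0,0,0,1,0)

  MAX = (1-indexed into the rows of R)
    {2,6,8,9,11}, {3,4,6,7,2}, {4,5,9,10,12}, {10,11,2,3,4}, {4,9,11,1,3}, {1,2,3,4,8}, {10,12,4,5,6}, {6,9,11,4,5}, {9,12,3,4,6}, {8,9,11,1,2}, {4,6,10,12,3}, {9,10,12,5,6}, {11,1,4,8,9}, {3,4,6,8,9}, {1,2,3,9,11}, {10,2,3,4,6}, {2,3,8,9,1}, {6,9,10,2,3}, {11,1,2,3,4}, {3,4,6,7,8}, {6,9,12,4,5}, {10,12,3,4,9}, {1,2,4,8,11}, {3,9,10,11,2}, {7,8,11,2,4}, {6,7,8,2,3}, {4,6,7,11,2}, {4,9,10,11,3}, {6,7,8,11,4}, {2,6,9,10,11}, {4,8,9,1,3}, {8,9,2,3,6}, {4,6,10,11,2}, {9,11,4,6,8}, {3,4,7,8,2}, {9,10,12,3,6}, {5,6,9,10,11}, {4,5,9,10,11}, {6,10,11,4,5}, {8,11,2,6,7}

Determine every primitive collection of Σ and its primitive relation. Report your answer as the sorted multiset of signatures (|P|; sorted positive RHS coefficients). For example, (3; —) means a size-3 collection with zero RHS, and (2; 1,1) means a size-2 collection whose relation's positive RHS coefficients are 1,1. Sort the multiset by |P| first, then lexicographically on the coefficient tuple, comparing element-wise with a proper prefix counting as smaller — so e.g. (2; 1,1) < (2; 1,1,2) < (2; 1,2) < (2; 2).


Minimal non-faces — 22 found among 12 rays, 40 max cones:

  P={3,5}:  v_{3} + v_{5} = 0 ; sig = (2; —)
  P={11,12}:  v_{11} + v_{12} = 0 ; sig = (2; —)
  P={1,6}:  v_{1} + v_{6} = v_{8} ; sig = (2; 1)
  P={8,10}:  v_{8} + v_{10} = v_{2} ; sig = (2; 1)
  P={1,10}:  v_{1} + v_{10} = v_{3} + v_{11} ; sig = (2; 1,1)
  P={2,5}:  v_{2} + v_{5} = v_{6} + v_{11} ; sig = (2; 1,1)
  P={2,12}:  v_{2} + v_{12} = v_{3} + v_{6} ; sig = (2; 1,1)
  P={1,5}:  v_{1} + v_{5} = v_{4} + v_{6} + v_{9} + v_{11} ; sig = (2; 1,1,1,1)
  P={1,12}:  v_{1} + v_{12} = v_{3} + v_{4} + v_{6} + v_{9} ; sig = (2; 1,1,1,1)
  P={5,7}:  v_{5} + v_{7} = v_{4} + 2·v_{6} + v_{8} + v_{11} ; sig = (2; 1,1,1,2)
  P={5,8}:  v_{5} + v_{8} = v_{4} + 2·v_{6} + v_{9} + v_{11} ; sig = (2; 1,1,1,2)
  P={7,12}:  v_{7} + v_{12} = v_{3} + v_{4} + 2·v_{6} + v_{8} ; sig = (2; 1,1,1,2)
  P={8,12}:  v_{8} + v_{12} = v_{3} + v_{4} + 2·v_{6} + v_{9} ; sig = (2; 1,1,1,2)
  P={1,7}:  v_{1} + v_{7} = v_{2} + v_{4} + 2·v_{8} ; sig = (2; 1,1,2)
  P={7,10}:  v_{7} + v_{10} = 2·v_{2} + v_{4} + v_{6} ; sig = (2; 1,1,2)
  P={7,9}:  v_{7} + v_{9} = 2·v_{8} ; sig = (2; 2)
  P={2,4,9}:  v_{2} + v_{4} + v_{9} = v_{1} ; sig = (3; 1)
  P={3,6,11}:  v_{3} + v_{6} + v_{11} = v_{2} ; sig = (3; 1)
  P={3,8,11}:  v_{3} + v_{8} + v_{11} = v_{1} + v_{2} ; sig = (3; 1,1)
  P={3,7,11}:  v_{3} + v_{7} + v_{11} = 2·v_{2} + v_{4} + v_{8} ; sig = (3; 1,1,2)
  P={4,6,9,10}:  v_{4} + v_{6} + v_{9} + v_{10} = 0 ; sig = (4; —)
  P={2,4,6,8}:  v_{2} + v_{4} + v_{6} + v_{8} = v_{7} ; sig = (4; 1)

Sorted signature multiset PRS(X):
    |P|=2: 16 collections, coeffs (), (), (1), (1), (1,1), (1,1), (1,1), (1,1,1,1), (1,1,1,1), (1,1,1,2), (1,1,1,2), (1,1,1,2), (1,1,1,2), (1,1,2), (1,1,2), (2)
    |P|=3: 4 collections, coeffs (1), (1), (1,1), (1,1,2)
    |P|=4: 2 collections, coeffs (), (1)


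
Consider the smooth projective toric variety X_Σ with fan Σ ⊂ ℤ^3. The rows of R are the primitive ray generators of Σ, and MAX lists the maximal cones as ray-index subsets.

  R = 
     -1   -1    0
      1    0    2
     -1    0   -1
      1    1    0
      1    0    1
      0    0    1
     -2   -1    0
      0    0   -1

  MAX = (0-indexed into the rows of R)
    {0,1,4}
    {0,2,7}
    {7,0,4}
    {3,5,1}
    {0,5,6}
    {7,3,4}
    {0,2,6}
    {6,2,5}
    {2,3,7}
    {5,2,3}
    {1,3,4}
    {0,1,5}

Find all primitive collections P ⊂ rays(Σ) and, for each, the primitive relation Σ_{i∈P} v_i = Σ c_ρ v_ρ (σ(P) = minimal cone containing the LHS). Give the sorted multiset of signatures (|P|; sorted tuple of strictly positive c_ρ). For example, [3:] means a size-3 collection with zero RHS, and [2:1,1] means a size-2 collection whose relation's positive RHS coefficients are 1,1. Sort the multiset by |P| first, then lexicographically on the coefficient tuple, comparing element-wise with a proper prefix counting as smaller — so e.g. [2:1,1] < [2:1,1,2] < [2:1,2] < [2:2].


11 collections generate NE(X_Σ); each relation:

  {0,3}:  v_{0} + v_{3} = 0  ⇒ sig = [2:]
  {2,4}:  v_{2} + v_{4} = 0  ⇒ sig = [2:]
  {5,7}:  v_{5} + v_{7} = 0  ⇒ sig = [2:]
  {1,2}:  v_{1} + v_{2} = v_{5}  ⇒ sig = [2:1]
  {1,7}:  v_{1} + v_{7} = v_{4}  ⇒ sig = [2:1]
  {4,5}:  v_{4} + v_{5} = v_{1}  ⇒ sig = [2:1]
  {3,6}:  v_{3} + v_{6} = v_{2} + v_{5}  ⇒ sig = [2:1,1]
  {4,6}:  v_{4} + v_{6} = v_{0} + v_{5}  ⇒ sig = [2:1,1]
  {6,7}:  v_{6} + v_{7} = v_{0} + v_{2}  ⇒ sig = [2:1,1]
  {1,6}:  v_{1} + v_{6} = v_{0} + 2·v_{5}  ⇒ sig = [2:1,2]
  {0,2,5}:  v_{0} + v_{2} + v_{5} = v_{6}  ⇒ sig = [3:1]

Sorted signature multiset PRS(X):
{ [2:] ×3,  [2:1] ×3,  [2:1,1] ×3,  [2:1,2],  [3:1] }


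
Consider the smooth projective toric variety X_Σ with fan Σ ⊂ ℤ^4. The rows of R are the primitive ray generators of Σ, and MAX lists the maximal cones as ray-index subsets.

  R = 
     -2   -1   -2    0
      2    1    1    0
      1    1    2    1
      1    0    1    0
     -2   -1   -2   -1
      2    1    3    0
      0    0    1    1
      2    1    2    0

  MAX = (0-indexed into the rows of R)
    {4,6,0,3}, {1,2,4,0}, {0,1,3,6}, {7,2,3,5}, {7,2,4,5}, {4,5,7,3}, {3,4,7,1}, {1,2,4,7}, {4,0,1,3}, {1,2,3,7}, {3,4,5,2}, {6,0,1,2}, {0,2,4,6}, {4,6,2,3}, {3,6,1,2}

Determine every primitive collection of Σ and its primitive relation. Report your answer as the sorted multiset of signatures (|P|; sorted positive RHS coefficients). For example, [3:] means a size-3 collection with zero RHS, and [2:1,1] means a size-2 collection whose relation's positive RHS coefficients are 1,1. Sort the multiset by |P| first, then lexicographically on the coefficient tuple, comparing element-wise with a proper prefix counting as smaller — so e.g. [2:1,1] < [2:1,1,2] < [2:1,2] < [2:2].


Σ has 9 primitive collections:

  P={0,7}:  v_{0} + v_{7} = 0  so sig = [2:]
  P={6,7}:  v_{6} + v_{7} = v_{2} + v_{3}  so sig = [2:1,1]
  P={0,5}:  v_{0} + v_{5} = v_{2} + v_{3} + v_{4}  so sig = [2:1,1,1]
  P={5,6}:  v_{5} + v_{6} = 2·v_{2} + 2·v_{3} + v_{4}  so sig = [2:1,2,2]
  P={1,5}:  v_{1} + v_{5} = 2·v_{7}  so sig = [2:2]
  P={1,4,6}:  v_{1} + v_{4} + v_{6} = 0  so sig = [3:]
  P={0,2,3}:  v_{0} + v_{2} + v_{3} = v_{6}  so sig = [3:1]
  P={1,2,3,4}:  v_{1} + v_{2} + v_{3} + v_{4} = v_{7}  so sig = [4:1]
  P={2,3,4,7}:  v_{2} + v_{3} + v_{4} + v_{7} = v_{5}  so sig = [4:1]

Hence PRS(X_Σ) =
    [2:]
    [2:1,1]
    [2:1,1,1]
    [2:1,2,2]
    [2:2]
    [3:]
    [3:1]
    [4:1]
    [4:1]


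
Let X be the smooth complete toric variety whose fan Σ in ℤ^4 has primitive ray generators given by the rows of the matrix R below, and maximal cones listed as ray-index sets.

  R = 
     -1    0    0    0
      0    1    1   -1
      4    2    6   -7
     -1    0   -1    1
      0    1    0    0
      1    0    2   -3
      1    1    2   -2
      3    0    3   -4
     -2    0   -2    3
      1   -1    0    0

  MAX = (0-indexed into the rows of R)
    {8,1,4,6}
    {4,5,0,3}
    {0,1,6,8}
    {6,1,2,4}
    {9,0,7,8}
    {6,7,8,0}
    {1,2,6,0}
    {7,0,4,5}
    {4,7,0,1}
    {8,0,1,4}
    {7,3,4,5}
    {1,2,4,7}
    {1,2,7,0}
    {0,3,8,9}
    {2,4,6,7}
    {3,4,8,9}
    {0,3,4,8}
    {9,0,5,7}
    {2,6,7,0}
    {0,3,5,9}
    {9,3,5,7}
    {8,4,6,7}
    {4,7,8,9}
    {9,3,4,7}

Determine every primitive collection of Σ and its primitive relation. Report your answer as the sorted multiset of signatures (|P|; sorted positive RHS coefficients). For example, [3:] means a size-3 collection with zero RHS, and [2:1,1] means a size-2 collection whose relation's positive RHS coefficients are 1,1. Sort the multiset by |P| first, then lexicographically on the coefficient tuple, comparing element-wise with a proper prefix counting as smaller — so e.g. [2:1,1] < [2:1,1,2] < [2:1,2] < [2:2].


Primitive collections (20):

  • {3,6}:  v_{3} + v_{6} = v_{1} — sig = [2:1]
  • {5,8}:  v_{5} + v_{8} = v_{0} — sig = [2:1]
  • {1,3}:  v_{1} + v_{3} = v_{0} + v_{4} — sig = [2:1,1]
  • {1,9}:  v_{1} + v_{9} = v_{7} + v_{8} — sig = [2:1,1]
  • {5,6}:  v_{5} + v_{6} = v_{0} + v_{1} + v_{7} — sig = [2:1,1,1]
  • {1,5}:  v_{1} + v_{5} = 2·v_{0} + v_{4} + v_{7} — sig = [2:1,1,2]
  • {2,9}:  v_{2} + v_{9} = v_{6} + 2·v_{7} + v_{8} — sig = [2:1,1,2]
  • {2,3}:  v_{2} + v_{3} = 2·v_{1} + v_{7} — sig = [2:1,2]
  • {2,5}:  v_{2} + v_{5} = v_{0} + 2·v_{1} + 2·v_{7} — sig = [2:1,2,2]
  • {2,8}:  v_{2} + v_{8} = 2·v_{6} — sig = [2:2]
  • {6,9}:  v_{6} + v_{9} = 2·v_{7} + 2·v_{8} — sig = [2:2,2]
  • {0,4,9}:  v_{0} + v_{4} + v_{9} = 0 — sig = [3:]
  • {3,7,8}:  v_{3} + v_{7} + v_{8} = 0 — sig = [3:]
  • {0,3,7}:  v_{0} + v_{3} + v_{7} = v_{5} — sig = [3:1]
  • {1,6,7}:  v_{1} + v_{6} + v_{7} = v_{2} — sig = [3:1]
  • {1,7,8}:  v_{1} + v_{7} + v_{8} = v_{6} — sig = [3:1]
  • {4,5,9}:  v_{4} + v_{5} + v_{9} = v_{3} + v_{7} — sig = [3:1,1]
  • {0,2,4}:  v_{0} + v_{2} + v_{4} = 3·v_{1} + v_{7} — sig = [3:1,3]
  • {0,4,6}:  v_{0} + v_{4} + v_{6} = 2·v_{1} — sig = [3:2]
  • {0,4,7,8}:  v_{0} + v_{4} + v_{7} + v_{8} = v_{1} — sig = [4:1]

Sorted signature multiset PRS(X):
{ [2:1] ×2,  [2:1,1] ×2,  [2:1,1,1],  [2:1,1,2] ×2,  [2:1,2],  [2:1,2,2],  [2:2],  [2:2,2],  [3:] ×2,  [3:1] ×3,  [3:1,1],  [3:1,3],  [3:2],  [4:1] }


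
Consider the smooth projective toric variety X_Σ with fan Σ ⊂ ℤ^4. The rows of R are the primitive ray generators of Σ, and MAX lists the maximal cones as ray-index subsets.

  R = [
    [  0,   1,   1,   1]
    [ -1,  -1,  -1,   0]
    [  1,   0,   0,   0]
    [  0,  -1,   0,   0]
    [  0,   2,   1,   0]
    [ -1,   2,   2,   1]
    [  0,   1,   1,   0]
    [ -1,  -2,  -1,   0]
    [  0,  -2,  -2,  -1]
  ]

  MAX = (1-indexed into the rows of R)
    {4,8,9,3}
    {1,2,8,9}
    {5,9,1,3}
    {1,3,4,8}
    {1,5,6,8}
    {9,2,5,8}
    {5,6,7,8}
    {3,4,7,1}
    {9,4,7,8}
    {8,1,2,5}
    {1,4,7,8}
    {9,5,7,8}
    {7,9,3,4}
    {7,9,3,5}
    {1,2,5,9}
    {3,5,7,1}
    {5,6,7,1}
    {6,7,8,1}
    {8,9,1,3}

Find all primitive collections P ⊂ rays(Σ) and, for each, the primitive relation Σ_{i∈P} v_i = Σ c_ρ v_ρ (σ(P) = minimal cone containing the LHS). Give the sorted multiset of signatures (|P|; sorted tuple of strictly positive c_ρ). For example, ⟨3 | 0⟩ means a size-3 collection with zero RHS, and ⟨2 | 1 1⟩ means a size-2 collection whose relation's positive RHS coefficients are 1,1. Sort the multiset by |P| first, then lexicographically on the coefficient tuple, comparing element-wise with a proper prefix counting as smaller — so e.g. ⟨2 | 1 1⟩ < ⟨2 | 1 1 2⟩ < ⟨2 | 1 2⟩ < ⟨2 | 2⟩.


|primitive collections| = 14. Relations:

  P={2,4}:  v_{2} + v_{4} = v_{8} — sig = ⟨2 | 1⟩
  P={4,5}:  v_{4} + v_{5} = v_{7} — sig = ⟨2 | 1⟩
  P={2,3}:  v_{2} + v_{3} = v_{1} + v_{9} — sig = ⟨2 | 1 1⟩
  P={2,7}:  v_{2} + v_{7} = v_{5} + v_{8} — sig = ⟨2 | 1 1⟩
  P={3,6}:  v_{3} + v_{6} = v_{1} + v_{7} — sig = ⟨2 | 1 1⟩
  P={6,9}:  v_{6} + v_{9} = v_{5} + v_{8} — sig = ⟨2 | 1 1⟩
  P={4,6}:  v_{4} + v_{6} = v_{1} + 2·v_{7} + v_{8} — sig = ⟨2 | 1 1 2⟩
  P={2,6}:  v_{2} + v_{6} = v_{1} + 2·v_{5} + 2·v_{8} — sig = ⟨2 | 1 2 2⟩
  P={1,7,9}:  v_{1} + v_{7} + v_{9} = 0 — sig = ⟨3 | 0⟩
  P={3,5,8}:  v_{3} + v_{5} + v_{8} = 0 — sig = ⟨3 | 0⟩
  P={3,7,8}:  v_{3} + v_{7} + v_{8} = v_{4} — sig = ⟨3 | 1⟩
  P={1,4,9}:  v_{1} + v_{4} + v_{9} = v_{3} + v_{8} — sig = ⟨3 | 1 1⟩
  P={1,5,7,8}:  v_{1} + v_{5} + v_{7} + v_{8} = v_{6} — sig = ⟨4 | 1⟩
  P={1,5,8,9}:  v_{1} + v_{5} + v_{8} + v_{9} = v_{2} — sig = ⟨4 | 1⟩

Signatures (|P|; sorted positive RHS coefficients), sorted:
{ ⟨2 | 1⟩ ×2,  ⟨2 | 1 1⟩ ×4,  ⟨2 | 1 1 2⟩,  ⟨2 | 1 2 2⟩,  ⟨3 | 0⟩ ×2,  ⟨3 | 1⟩,  ⟨3 | 1 1⟩,  ⟨4 | 1⟩ ×2 }


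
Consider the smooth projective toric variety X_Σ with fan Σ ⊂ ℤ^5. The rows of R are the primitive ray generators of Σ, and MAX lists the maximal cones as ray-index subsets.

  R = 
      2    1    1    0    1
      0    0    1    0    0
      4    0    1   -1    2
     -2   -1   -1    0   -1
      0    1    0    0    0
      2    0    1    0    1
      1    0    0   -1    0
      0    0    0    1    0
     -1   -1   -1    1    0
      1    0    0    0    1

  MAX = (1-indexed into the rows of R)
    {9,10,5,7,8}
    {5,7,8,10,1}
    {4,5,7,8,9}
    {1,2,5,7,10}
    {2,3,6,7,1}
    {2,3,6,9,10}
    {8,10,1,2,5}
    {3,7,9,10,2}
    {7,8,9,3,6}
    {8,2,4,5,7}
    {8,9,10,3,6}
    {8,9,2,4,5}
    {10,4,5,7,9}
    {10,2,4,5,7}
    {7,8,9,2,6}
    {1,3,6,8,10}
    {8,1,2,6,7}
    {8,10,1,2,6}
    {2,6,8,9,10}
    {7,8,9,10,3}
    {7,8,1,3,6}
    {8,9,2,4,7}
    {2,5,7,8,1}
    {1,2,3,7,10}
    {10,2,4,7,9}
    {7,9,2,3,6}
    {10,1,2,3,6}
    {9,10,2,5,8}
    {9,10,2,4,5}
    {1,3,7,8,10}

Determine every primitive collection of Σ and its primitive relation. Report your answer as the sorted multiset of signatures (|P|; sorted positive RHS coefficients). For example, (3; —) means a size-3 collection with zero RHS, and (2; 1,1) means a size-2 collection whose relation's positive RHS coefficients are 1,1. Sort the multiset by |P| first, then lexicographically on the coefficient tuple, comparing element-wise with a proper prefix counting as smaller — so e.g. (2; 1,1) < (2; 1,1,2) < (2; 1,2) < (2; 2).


11 minimal non-faces of Δ(Σ) (on 10 rays):

  • {1,4}:  v_{1} + v_{4} = 0 — sig = (2; —)
  • {5,6}:  v_{5} + v_{6} = v_{1} — sig = (2; 1)
  • {1,9}:  v_{1} + v_{9} = v_{8} + v_{10} — sig = (2; 1,1)
  • {3,5}:  v_{3} + v_{5} = v_{1} + v_{7} + v_{10} — sig = (2; 1,1,1)
  • {4,6}:  v_{4} + v_{6} = v_{2} + v_{7} + v_{9} — sig = (2; 1,1,1)
  • {3,4}:  v_{3} + v_{4} = v_{2} + 2·v_{7} + v_{9} + v_{10} — sig = (2; 1,1,1,2)
  • {4,8,10}:  v_{4} + v_{8} + v_{10} = v_{9} — sig = (3; 1)
  • {6,7,10}:  v_{6} + v_{7} + v_{10} = v_{3} — sig = (3; 1)
  • {2,3,8}:  v_{2} + v_{3} + v_{8} = 2·v_{6} — sig = (3; 2)
  • {2,5,7,9}:  v_{2} + v_{5} + v_{7} + v_{9} = 0 — sig = (4; —)
  • {2,7,8,10}:  v_{2} + v_{7} + v_{8} + v_{10} = v_{6} — sig = (4; 1)

Sorted signature multiset PRS(X):
[(2; —), (2; 1), (2; 1,1), (2; 1,1,1), (2; 1,1,1), (2; 1,1,1,2), (3; 1), (3; 1), (3; 2), (4; —), (4; 1)]


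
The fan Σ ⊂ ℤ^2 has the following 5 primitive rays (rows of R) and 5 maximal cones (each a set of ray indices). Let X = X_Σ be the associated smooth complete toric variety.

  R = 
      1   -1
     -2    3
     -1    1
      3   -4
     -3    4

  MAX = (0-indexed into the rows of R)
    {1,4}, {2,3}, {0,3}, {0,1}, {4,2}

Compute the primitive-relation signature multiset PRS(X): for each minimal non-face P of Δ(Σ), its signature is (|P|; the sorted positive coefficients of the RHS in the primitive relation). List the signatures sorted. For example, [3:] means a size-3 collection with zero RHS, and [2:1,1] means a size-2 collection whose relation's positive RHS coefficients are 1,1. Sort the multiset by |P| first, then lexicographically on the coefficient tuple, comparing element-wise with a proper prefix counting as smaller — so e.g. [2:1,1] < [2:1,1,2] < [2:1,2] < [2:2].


5 collections generate NE(X_Σ); each relation:

  {0,2}:  v_{0} + v_{2} = 0  so sig = [2:]
  {3,4}:  v_{3} + v_{4} = 0  so sig = [2:]
  {0,4}:  v_{0} + v_{4} = v_{1}  so sig = [2:1]
  {1,2}:  v_{1} + v_{2} = v_{4}  so sig = [2:1]
  {1,3}:  v_{1} + v_{3} = v_{0}  so sig = [2:1]

Signatures (|P|; sorted positive RHS coefficients), sorted:
    |P|=2: 5 collections, coeffs (), (), (1), (1), (1)


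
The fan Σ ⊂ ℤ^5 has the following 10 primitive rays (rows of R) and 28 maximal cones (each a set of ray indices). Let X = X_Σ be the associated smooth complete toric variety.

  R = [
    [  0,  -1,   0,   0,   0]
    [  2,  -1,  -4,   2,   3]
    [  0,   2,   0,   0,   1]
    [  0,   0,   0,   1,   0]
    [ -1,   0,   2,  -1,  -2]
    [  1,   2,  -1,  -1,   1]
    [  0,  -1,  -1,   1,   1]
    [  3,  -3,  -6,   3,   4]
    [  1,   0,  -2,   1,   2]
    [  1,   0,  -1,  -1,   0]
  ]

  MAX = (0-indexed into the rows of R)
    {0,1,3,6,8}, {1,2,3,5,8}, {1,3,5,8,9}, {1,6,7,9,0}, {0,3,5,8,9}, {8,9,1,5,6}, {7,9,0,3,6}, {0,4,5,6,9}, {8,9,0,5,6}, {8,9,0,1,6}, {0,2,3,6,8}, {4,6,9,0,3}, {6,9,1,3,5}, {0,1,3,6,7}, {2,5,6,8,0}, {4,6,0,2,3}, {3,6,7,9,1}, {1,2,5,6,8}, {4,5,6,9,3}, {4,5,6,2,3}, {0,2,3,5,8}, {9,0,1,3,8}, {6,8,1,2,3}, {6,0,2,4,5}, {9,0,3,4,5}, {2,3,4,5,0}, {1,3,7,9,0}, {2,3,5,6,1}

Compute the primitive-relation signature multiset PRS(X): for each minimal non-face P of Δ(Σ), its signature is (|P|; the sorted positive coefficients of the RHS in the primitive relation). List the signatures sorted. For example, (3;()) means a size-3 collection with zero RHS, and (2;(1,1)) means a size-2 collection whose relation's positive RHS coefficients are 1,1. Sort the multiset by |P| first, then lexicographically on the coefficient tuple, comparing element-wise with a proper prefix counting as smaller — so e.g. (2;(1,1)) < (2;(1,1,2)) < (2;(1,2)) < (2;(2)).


The 13 primitive collections of Σ (r=10, n=5):

  • {4,8}:  v_{4} + v_{8} = 0  so sig = (2;())
  • {2,9}:  v_{2} + v_{9} = v_{5}  so sig = (2;(1))
  • {2,7}:  v_{2} + v_{7} = v_{1} + v_{8}  so sig = (2;(1,1))
  • {1,4}:  v_{1} + v_{4} = v_{3} + v_{6} + v_{9}  so sig = (2;(1,1,1))
  • {5,7}:  v_{5} + v_{7} = v_{1} + v_{8} + v_{9}  so sig = (2;(1,1,1))
  • {7,8}:  v_{7} + v_{8} = v_{0} + 2·v_{1}  so sig = (2;(1,2))
  • {4,7}:  v_{4} + v_{7} = v_{0} + 2·v_{3} + 2·v_{6} + 2·v_{9}  so sig = (2;(1,2,2,2))
  • {0,1,5}:  v_{0} + v_{1} + v_{5} = 2·v_{8} + v_{9}  so sig = (3;(1,2))
  • {0,1,2}:  v_{0} + v_{1} + v_{2} = 2·v_{8}  so sig = (3;(2))
  • {0,3,5,6}:  v_{0} + v_{3} + v_{5} + v_{6} = v_{8}  so sig = (4;(1))
  • {3,6,8,9}:  v_{3} + v_{6} + v_{8} + v_{9} = v_{1}  so sig = (4;(1))
  • {3,5,6,8}:  v_{3} + v_{5} + v_{6} + v_{8} = v_{1} + v_{2}  so sig = (4;(1,1))
  • {0,1,3,6,9}:  v_{0} + v_{1} + v_{3} + v_{6} + v_{9} = v_{7}  so sig = (5;(1))

Hence PRS(X_Σ) =
    (2;())
    (2;(1))
    (2;(1,1))
    (2;(1,1,1))
    (2;(1,1,1))
    (2;(1,2))
    (2;(1,2,2,2))
    (3;(1,2))
    (3;(2))
    (4;(1))
    (4;(1))
    (4;(1,1))
    (5;(1))


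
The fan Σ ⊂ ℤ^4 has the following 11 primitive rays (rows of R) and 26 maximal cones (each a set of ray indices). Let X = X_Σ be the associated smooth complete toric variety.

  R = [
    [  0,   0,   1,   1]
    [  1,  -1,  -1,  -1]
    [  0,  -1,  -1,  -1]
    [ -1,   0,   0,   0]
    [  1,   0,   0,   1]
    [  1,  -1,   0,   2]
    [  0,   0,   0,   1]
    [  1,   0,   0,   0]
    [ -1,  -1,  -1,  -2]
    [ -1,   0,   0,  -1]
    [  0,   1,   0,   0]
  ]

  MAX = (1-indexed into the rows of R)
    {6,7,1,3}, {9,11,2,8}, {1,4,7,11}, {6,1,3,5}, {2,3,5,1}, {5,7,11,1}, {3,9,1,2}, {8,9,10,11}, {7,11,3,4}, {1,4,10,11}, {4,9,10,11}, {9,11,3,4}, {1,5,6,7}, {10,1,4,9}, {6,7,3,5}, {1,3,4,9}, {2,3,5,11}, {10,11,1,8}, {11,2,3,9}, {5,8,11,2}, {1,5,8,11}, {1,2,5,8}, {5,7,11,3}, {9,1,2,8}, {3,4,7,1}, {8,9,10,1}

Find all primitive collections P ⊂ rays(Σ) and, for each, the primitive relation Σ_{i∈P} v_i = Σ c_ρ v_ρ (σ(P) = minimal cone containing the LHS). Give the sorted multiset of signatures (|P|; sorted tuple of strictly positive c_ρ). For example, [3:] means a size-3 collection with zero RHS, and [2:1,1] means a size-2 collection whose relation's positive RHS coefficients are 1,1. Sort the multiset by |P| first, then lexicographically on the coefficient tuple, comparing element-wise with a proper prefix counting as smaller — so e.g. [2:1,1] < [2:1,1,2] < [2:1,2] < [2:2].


Σ has 22 primitive collections:

  P={4,8}:  v_{4} + v_{8} = 0  ⇒ sig = [2:]
  P={5,10}:  v_{5} + v_{10} = 0  ⇒ sig = [2:]
  P={2,4}:  v_{2} + v_{4} = v_{3}  ⇒ sig = [2:1]
  P={3,8}:  v_{3} + v_{8} = v_{2}  ⇒ sig = [2:1]
  P={3,10}:  v_{3} + v_{10} = v_{9}  ⇒ sig = [2:1]
  P={4,5}:  v_{4} + v_{5} = v_{7}  ⇒ sig = [2:1]
  P={5,9}:  v_{5} + v_{9} = v_{3}  ⇒ sig = [2:1]
  P={7,8}:  v_{7} + v_{8} = v_{5}  ⇒ sig = [2:1]
  P={7,10}:  v_{7} + v_{10} = v_{4}  ⇒ sig = [2:1]
  P={2,7}:  v_{2} + v_{7} = v_{3} + v_{5}  ⇒ sig = [2:1,1]
  P={2,10}:  v_{2} + v_{10} = v_{8} + v_{9}  ⇒ sig = [2:1,1]
  P={6,11}:  v_{6} + v_{11} = v_{5} + v_{7}  ⇒ sig = [2:1,1]
  P={7,9}:  v_{7} + v_{9} = v_{3} + v_{4}  ⇒ sig = [2:1,1]
  P={6,10}:  v_{6} + v_{10} = v_{1} + v_{3} + v_{7}  ⇒ sig = [2:1,1,1]
  P={4,6}:  v_{4} + v_{6} = v_{1} + v_{3} + 2·v_{7}  ⇒ sig = [2:1,1,2]
  P={6,8}:  v_{6} + v_{8} = v_{1} + v_{3} + 2·v_{5}  ⇒ sig = [2:1,1,2]
  P={6,9}:  v_{6} + v_{9} = v_{1} + 2·v_{3} + v_{7}  ⇒ sig = [2:1,1,2]
  P={2,6}:  v_{2} + v_{6} = v_{1} + 2·v_{3} + 2·v_{5}  ⇒ sig = [2:1,2,2]
  P={1,3,11}:  v_{1} + v_{3} + v_{11} = 0  ⇒ sig = [3:]
  P={1,2,11}:  v_{1} + v_{2} + v_{11} = v_{8}  ⇒ sig = [3:1]
  P={1,9,11}:  v_{1} + v_{9} + v_{11} = v_{10}  ⇒ sig = [3:1]
  P={1,3,5,7}:  v_{1} + v_{3} + v_{5} + v_{7} = v_{6}  ⇒ sig = [4:1]

Sorted signature multiset PRS(X):
    |P|=2: 18 collections, coeffs (), (), (1), (1), (1), (1), (1), (1), (1), (1,1), (1,1), (1,1), (1,1), (1,1,1), (1,1,2), (1,1,2), (1,1,2), (1,2,2)
    |P|=3: 3 collections, coeffs (), (1), (1)
    |P|=4: 1 collection, coeffs (1)
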